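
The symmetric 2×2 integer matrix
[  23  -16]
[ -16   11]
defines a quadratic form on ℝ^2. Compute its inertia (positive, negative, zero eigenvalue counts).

step 0: pivot 23 → sign +
step 1: pivot -3/23 → sign −
signature = (1, 1, 0)

Answer: (1, 1, 0)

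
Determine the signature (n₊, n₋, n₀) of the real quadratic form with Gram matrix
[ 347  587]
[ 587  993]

step 0: pivot 347 → sign +
step 1: pivot 2/347 → sign +
signature = (2, 0, 0)

Answer: (2, 0, 0)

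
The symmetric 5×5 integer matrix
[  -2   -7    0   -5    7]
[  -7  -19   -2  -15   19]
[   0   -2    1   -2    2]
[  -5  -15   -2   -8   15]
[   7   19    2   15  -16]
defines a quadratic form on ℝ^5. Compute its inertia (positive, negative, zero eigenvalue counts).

step 0: pivot -2 → sign −
step 1: pivot 11/2 → sign +
step 2: pivot 3/11 → sign +
step 3: pivot -1 → sign −
step 4: pivot 3 → sign +
signature = (3, 2, 0)

Answer: (3, 2, 0)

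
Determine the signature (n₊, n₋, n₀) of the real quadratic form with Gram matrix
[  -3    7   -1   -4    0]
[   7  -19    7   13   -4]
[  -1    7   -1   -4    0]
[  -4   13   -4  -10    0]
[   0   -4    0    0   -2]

Answer: (2, 3, 0)

Derivation:
step 0: pivot -3 → sign −
step 1: pivot -8/3 → sign −
step 2: pivot 15/2 → sign +
step 3: pivot -3/2 → sign −
step 4: pivot 2/15 → sign +
signature = (2, 3, 0)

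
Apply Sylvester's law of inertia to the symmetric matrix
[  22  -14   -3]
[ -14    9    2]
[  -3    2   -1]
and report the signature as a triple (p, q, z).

Answer: (2, 1, 0)

Derivation:
step 0: pivot 22 → sign +
step 1: pivot 1/11 → sign +
step 2: pivot -3/2 → sign −
signature = (2, 1, 0)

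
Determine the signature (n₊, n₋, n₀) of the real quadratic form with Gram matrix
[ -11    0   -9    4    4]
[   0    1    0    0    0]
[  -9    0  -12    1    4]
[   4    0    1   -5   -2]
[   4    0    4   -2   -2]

Answer: (1, 4, 0)

Derivation:
step 0: pivot -11 → sign −
step 1: pivot 1 → sign +
step 2: pivot -51/11 → sign −
step 3: pivot -124/51 → sign −
step 4: pivot -3/31 → sign −
signature = (1, 4, 0)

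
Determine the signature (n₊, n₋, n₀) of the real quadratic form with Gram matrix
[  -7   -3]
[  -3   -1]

step 0: pivot -7 → sign −
step 1: pivot 2/7 → sign +
signature = (1, 1, 0)

Answer: (1, 1, 0)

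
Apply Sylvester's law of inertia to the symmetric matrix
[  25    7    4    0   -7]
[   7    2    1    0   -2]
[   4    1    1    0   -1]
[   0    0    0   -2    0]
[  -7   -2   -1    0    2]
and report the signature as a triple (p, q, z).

step 0: pivot 25 → sign +
step 1: pivot 1/25 → sign +
step 2: pivot -2 → sign −
step 3: row/col 3 already zero → sign 0
step 4: row/col 4 already zero → sign 0
signature = (2, 1, 2)

Answer: (2, 1, 2)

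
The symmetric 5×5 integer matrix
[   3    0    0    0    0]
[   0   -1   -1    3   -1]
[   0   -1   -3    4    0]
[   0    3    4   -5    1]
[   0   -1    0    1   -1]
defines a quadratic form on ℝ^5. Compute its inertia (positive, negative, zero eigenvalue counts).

step 0: pivot 3 → sign +
step 1: pivot -1 → sign −
step 2: pivot -2 → sign −
step 3: pivot 9/2 → sign +
step 4: row/col 4 already zero → sign 0
signature = (2, 2, 1)

Answer: (2, 2, 1)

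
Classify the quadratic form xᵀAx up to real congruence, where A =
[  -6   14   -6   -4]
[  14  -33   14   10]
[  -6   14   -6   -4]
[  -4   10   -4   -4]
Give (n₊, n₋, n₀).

Answer: (0, 2, 2)

Derivation:
step 0: pivot -6 → sign −
step 1: pivot -1/3 → sign −
step 2: row/col 2 already zero → sign 0
step 3: row/col 3 already zero → sign 0
signature = (0, 2, 2)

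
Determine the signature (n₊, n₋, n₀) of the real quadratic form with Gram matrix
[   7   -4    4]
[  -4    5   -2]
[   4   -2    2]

step 0: pivot 7 → sign +
step 1: pivot 19/7 → sign +
step 2: pivot -6/19 → sign −
signature = (2, 1, 0)

Answer: (2, 1, 0)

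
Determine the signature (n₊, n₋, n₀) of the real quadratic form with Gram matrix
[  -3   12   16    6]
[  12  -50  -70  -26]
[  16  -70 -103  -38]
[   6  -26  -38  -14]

Answer: (1, 2, 1)

Derivation:
step 0: pivot -3 → sign −
step 1: pivot -2 → sign −
step 2: pivot 1/3 → sign +
step 3: row/col 3 already zero → sign 0
signature = (1, 2, 1)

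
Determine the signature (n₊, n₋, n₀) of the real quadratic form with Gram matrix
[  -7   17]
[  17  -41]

step 0: pivot -7 → sign −
step 1: pivot 2/7 → sign +
signature = (1, 1, 0)

Answer: (1, 1, 0)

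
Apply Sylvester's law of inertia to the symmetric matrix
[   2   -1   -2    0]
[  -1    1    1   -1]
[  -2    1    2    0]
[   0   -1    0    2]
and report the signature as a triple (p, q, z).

Answer: (2, 0, 2)

Derivation:
step 0: pivot 2 → sign +
step 1: pivot 1/2 → sign +
step 2: row/col 2 already zero → sign 0
step 3: row/col 3 already zero → sign 0
signature = (2, 0, 2)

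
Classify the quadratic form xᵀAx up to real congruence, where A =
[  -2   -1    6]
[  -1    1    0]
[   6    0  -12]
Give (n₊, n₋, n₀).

Answer: (1, 1, 1)

Derivation:
step 0: pivot -2 → sign −
step 1: pivot 3/2 → sign +
step 2: row/col 2 already zero → sign 0
signature = (1, 1, 1)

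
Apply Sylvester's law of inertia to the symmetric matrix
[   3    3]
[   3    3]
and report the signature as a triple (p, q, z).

Answer: (1, 0, 1)

Derivation:
step 0: pivot 3 → sign +
step 1: row/col 1 already zero → sign 0
signature = (1, 0, 1)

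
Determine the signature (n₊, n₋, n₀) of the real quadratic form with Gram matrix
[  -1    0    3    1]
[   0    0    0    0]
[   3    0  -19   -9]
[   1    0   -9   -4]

Answer: (1, 2, 1)

Derivation:
step 0: pivot -1 → sign −
step 1: pivot -10 → sign −
step 2: pivot 3/5 → sign +
step 3: row/col 3 already zero → sign 0
signature = (1, 2, 1)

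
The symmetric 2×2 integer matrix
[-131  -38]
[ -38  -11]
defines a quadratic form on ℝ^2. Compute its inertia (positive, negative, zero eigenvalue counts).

Answer: (1, 1, 0)

Derivation:
step 0: pivot -131 → sign −
step 1: pivot 3/131 → sign +
signature = (1, 1, 0)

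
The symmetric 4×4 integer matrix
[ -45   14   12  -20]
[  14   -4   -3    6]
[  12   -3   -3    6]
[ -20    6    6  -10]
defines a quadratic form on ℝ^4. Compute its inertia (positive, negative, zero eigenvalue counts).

Answer: (1, 3, 0)

Derivation:
step 0: pivot -45 → sign −
step 1: pivot 16/45 → sign +
step 2: pivot -21/16 → sign −
step 3: pivot -2/7 → sign −
signature = (1, 3, 0)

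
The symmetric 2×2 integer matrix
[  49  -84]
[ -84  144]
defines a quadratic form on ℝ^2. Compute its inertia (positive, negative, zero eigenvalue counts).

Answer: (1, 0, 1)

Derivation:
step 0: pivot 49 → sign +
step 1: row/col 1 already zero → sign 0
signature = (1, 0, 1)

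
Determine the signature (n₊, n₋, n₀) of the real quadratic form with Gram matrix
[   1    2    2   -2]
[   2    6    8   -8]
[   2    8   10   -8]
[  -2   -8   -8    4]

step 0: pivot 1 → sign +
step 1: pivot 2 → sign +
step 2: pivot -2 → sign −
step 3: row/col 3 already zero → sign 0
signature = (2, 1, 1)

Answer: (2, 1, 1)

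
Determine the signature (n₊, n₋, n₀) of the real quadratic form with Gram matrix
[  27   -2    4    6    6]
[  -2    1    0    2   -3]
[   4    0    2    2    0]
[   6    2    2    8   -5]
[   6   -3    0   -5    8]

Answer: (4, 1, 0)

Derivation:
step 0: pivot 27 → sign +
step 1: pivot 23/27 → sign +
step 2: pivot 30/23 → sign +
step 3: pivot -2/5 → sign −
step 4: pivot 3/2 → sign +
signature = (4, 1, 0)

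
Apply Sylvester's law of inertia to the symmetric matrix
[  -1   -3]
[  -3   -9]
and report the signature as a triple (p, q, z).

Answer: (0, 1, 1)

Derivation:
step 0: pivot -1 → sign −
step 1: row/col 1 already zero → sign 0
signature = (0, 1, 1)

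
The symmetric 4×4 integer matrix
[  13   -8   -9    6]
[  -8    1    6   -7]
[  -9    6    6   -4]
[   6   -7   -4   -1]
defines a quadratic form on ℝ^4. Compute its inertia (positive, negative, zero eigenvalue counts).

step 0: pivot 13 → sign +
step 1: pivot -51/13 → sign −
step 2: pivot -3/17 → sign −
step 3: pivot -2/3 → sign −
signature = (1, 3, 0)

Answer: (1, 3, 0)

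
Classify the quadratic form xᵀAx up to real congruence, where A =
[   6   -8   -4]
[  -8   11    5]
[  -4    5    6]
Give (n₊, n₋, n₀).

step 0: pivot 6 → sign +
step 1: pivot 1/3 → sign +
step 2: pivot 3 → sign +
signature = (3, 0, 0)

Answer: (3, 0, 0)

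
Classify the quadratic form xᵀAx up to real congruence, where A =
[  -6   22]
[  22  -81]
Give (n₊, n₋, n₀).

step 0: pivot -6 → sign −
step 1: pivot -1/3 → sign −
signature = (0, 2, 0)

Answer: (0, 2, 0)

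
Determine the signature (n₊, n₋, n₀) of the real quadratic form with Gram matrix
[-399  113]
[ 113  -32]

Answer: (1, 1, 0)

Derivation:
step 0: pivot -399 → sign −
step 1: pivot 1/399 → sign +
signature = (1, 1, 0)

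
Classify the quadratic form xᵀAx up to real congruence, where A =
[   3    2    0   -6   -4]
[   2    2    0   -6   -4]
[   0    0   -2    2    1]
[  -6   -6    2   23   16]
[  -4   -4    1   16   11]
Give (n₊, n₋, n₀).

Answer: (3, 2, 0)

Derivation:
step 0: pivot 3 → sign +
step 1: pivot 2/3 → sign +
step 2: pivot -2 → sign −
step 3: pivot 7 → sign +
step 4: pivot -1/14 → sign −
signature = (3, 2, 0)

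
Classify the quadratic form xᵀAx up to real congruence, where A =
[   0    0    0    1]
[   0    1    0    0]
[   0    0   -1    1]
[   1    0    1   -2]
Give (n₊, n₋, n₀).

Answer: (2, 2, 0)

Derivation:
step 0: pivot 1 → sign +
step 1: pivot -1 → sign −
step 2: pivot -1 → sign −
step 3: pivot 1 → sign +
signature = (2, 2, 0)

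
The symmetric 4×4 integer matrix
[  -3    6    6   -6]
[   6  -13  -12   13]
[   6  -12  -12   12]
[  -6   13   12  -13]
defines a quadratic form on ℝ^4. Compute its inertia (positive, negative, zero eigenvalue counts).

Answer: (0, 2, 2)

Derivation:
step 0: pivot -3 → sign −
step 1: pivot -1 → sign −
step 2: row/col 2 already zero → sign 0
step 3: row/col 3 already zero → sign 0
signature = (0, 2, 2)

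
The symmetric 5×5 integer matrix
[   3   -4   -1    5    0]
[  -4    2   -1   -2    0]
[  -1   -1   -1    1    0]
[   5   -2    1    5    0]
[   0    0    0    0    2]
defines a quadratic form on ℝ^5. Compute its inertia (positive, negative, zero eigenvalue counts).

step 0: pivot 3 → sign +
step 1: pivot -10/3 → sign −
step 2: pivot 3/10 → sign +
step 3: pivot 2 → sign +
step 4: pivot 2 → sign +
signature = (4, 1, 0)

Answer: (4, 1, 0)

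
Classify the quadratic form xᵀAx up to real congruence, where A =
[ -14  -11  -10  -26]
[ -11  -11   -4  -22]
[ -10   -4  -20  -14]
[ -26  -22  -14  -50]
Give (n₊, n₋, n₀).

Answer: (0, 4, 0)

Derivation:
step 0: pivot -14 → sign −
step 1: pivot -33/14 → sign −
step 2: pivot -72/11 → sign −
step 3: pivot -1/18 → sign −
signature = (0, 4, 0)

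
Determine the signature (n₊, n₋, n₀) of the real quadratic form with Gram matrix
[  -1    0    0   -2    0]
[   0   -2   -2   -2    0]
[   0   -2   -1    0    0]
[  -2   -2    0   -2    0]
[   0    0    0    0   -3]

step 0: pivot -1 → sign −
step 1: pivot -2 → sign −
step 2: pivot 1 → sign +
step 3: pivot -3 → sign −
step 4: row/col 4 already zero → sign 0
signature = (1, 3, 1)

Answer: (1, 3, 1)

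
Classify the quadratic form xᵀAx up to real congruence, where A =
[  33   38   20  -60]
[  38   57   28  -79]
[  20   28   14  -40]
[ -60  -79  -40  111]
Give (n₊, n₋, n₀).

step 0: pivot 33 → sign +
step 1: pivot 437/33 → sign +
step 2: pivot 6/437 → sign +
step 3: pivot -6 → sign −
signature = (3, 1, 0)

Answer: (3, 1, 0)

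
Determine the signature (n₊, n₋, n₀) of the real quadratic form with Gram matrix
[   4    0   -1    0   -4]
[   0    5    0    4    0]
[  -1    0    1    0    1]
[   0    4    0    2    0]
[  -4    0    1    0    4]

step 0: pivot 4 → sign +
step 1: pivot 5 → sign +
step 2: pivot 3/4 → sign +
step 3: pivot -6/5 → sign −
step 4: row/col 4 already zero → sign 0
signature = (3, 1, 1)

Answer: (3, 1, 1)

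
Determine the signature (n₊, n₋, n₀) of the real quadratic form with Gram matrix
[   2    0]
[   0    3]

step 0: pivot 2 → sign +
step 1: pivot 3 → sign +
signature = (2, 0, 0)

Answer: (2, 0, 0)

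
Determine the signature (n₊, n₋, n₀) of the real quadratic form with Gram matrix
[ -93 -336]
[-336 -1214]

Answer: (0, 2, 0)

Derivation:
step 0: pivot -93 → sign −
step 1: pivot -2/31 → sign −
signature = (0, 2, 0)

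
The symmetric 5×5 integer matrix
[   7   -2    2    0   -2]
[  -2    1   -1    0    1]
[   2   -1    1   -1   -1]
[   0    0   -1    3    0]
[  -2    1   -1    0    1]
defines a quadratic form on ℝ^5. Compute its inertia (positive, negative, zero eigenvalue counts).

step 0: pivot 7 → sign +
step 1: pivot 3/7 → sign +
step 2: pivot 3 → sign +
step 3: pivot -1/3 → sign −
step 4: row/col 4 already zero → sign 0
signature = (3, 1, 1)

Answer: (3, 1, 1)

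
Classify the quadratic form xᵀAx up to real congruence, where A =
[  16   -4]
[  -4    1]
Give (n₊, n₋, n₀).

Answer: (1, 0, 1)

Derivation:
step 0: pivot 16 → sign +
step 1: row/col 1 already zero → sign 0
signature = (1, 0, 1)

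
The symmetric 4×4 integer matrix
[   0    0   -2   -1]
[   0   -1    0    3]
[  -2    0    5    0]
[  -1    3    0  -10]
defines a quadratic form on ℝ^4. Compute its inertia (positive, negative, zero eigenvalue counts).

step 0: pivot -1 → sign −
step 1: pivot 5 → sign +
step 2: pivot -4/5 → sign −
step 3: pivot 1/4 → sign +
signature = (2, 2, 0)

Answer: (2, 2, 0)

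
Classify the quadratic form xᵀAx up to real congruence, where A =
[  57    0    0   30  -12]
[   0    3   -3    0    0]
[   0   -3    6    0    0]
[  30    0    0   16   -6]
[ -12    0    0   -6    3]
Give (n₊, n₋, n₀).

Answer: (4, 0, 1)

Derivation:
step 0: pivot 57 → sign +
step 1: pivot 3 → sign +
step 2: pivot 3 → sign +
step 3: pivot 4/19 → sign +
step 4: row/col 4 already zero → sign 0
signature = (4, 0, 1)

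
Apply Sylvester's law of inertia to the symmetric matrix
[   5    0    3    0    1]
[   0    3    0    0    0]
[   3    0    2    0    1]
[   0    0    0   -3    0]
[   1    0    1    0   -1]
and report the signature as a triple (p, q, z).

step 0: pivot 5 → sign +
step 1: pivot 3 → sign +
step 2: pivot 1/5 → sign +
step 3: pivot -3 → sign −
step 4: pivot -2 → sign −
signature = (3, 2, 0)

Answer: (3, 2, 0)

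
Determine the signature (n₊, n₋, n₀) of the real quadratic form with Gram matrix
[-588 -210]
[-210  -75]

Answer: (0, 1, 1)

Derivation:
step 0: pivot -588 → sign −
step 1: row/col 1 already zero → sign 0
signature = (0, 1, 1)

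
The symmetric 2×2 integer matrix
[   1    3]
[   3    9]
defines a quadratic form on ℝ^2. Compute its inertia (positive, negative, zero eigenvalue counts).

Answer: (1, 0, 1)

Derivation:
step 0: pivot 1 → sign +
step 1: row/col 1 already zero → sign 0
signature = (1, 0, 1)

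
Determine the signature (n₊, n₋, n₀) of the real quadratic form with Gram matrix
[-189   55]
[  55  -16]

step 0: pivot -189 → sign −
step 1: pivot 1/189 → sign +
signature = (1, 1, 0)

Answer: (1, 1, 0)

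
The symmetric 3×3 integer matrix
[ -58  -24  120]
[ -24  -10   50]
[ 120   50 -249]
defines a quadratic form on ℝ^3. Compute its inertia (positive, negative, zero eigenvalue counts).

Answer: (1, 2, 0)

Derivation:
step 0: pivot -58 → sign −
step 1: pivot -2/29 → sign −
step 2: pivot 1 → sign +
signature = (1, 2, 0)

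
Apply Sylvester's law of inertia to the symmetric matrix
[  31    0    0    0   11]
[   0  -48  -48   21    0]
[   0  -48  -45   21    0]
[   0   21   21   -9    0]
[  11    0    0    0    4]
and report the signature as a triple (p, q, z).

Answer: (4, 1, 0)

Derivation:
step 0: pivot 31 → sign +
step 1: pivot -48 → sign −
step 2: pivot 3 → sign +
step 3: pivot 3/16 → sign +
step 4: pivot 3/31 → sign +
signature = (4, 1, 0)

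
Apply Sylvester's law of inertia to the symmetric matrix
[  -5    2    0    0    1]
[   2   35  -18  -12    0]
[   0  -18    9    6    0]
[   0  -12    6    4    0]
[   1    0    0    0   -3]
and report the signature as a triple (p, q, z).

step 0: pivot -5 → sign −
step 1: pivot 179/5 → sign +
step 2: pivot -9/179 → sign −
step 3: pivot -2 → sign −
step 4: row/col 4 already zero → sign 0
signature = (1, 3, 1)

Answer: (1, 3, 1)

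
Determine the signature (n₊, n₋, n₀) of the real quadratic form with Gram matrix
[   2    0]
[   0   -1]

step 0: pivot 2 → sign +
step 1: pivot -1 → sign −
signature = (1, 1, 0)

Answer: (1, 1, 0)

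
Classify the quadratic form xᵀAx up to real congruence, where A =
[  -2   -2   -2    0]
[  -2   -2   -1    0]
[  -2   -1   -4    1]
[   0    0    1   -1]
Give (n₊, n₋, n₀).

step 0: pivot -2 → sign −
step 1: pivot -2 → sign −
step 2: pivot 1/2 → sign +
step 3: pivot -1 → sign −
signature = (1, 3, 0)

Answer: (1, 3, 0)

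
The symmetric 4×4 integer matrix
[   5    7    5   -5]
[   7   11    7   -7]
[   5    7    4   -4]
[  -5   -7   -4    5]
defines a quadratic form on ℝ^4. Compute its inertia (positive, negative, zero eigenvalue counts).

step 0: pivot 5 → sign +
step 1: pivot 6/5 → sign +
step 2: pivot -1 → sign −
step 3: pivot 1 → sign +
signature = (3, 1, 0)

Answer: (3, 1, 0)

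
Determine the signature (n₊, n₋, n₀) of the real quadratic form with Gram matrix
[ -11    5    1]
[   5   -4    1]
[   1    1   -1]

Answer: (1, 2, 0)

Derivation:
step 0: pivot -11 → sign −
step 1: pivot -19/11 → sign −
step 2: pivot 6/19 → sign +
signature = (1, 2, 0)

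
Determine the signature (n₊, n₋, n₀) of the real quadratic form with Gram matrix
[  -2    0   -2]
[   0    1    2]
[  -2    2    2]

Answer: (1, 1, 1)

Derivation:
step 0: pivot -2 → sign −
step 1: pivot 1 → sign +
step 2: row/col 2 already zero → sign 0
signature = (1, 1, 1)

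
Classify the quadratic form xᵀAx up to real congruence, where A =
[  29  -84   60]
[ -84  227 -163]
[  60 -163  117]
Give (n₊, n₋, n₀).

step 0: pivot 29 → sign +
step 1: pivot -473/29 → sign −
step 2: pivot 2/473 → sign +
signature = (2, 1, 0)

Answer: (2, 1, 0)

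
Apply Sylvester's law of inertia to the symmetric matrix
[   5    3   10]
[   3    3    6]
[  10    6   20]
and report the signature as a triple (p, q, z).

step 0: pivot 5 → sign +
step 1: pivot 6/5 → sign +
step 2: row/col 2 already zero → sign 0
signature = (2, 0, 1)

Answer: (2, 0, 1)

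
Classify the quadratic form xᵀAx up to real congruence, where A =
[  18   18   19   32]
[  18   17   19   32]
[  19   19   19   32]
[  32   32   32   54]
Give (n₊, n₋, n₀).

Answer: (2, 2, 0)

Derivation:
step 0: pivot 18 → sign +
step 1: pivot -1 → sign −
step 2: pivot -19/18 → sign −
step 3: pivot 2/19 → sign +
signature = (2, 2, 0)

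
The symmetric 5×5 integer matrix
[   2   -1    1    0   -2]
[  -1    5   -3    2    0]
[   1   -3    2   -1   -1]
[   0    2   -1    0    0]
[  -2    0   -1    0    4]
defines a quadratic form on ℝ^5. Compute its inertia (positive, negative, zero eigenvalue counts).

step 0: pivot 2 → sign +
step 1: pivot 9/2 → sign +
step 2: pivot 1/9 → sign +
step 3: pivot -1 → sign −
step 4: row/col 4 already zero → sign 0
signature = (3, 1, 1)

Answer: (3, 1, 1)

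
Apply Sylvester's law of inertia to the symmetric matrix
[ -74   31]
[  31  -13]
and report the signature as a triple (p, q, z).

step 0: pivot -74 → sign −
step 1: pivot -1/74 → sign −
signature = (0, 2, 0)

Answer: (0, 2, 0)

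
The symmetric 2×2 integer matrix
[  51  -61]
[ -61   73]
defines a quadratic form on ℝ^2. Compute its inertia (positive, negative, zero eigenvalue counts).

step 0: pivot 51 → sign +
step 1: pivot 2/51 → sign +
signature = (2, 0, 0)

Answer: (2, 0, 0)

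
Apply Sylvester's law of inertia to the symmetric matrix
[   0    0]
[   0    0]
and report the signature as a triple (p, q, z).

Answer: (0, 0, 2)

Derivation:
step 0: row/col 0 already zero → sign 0
step 1: row/col 1 already zero → sign 0
signature = (0, 0, 2)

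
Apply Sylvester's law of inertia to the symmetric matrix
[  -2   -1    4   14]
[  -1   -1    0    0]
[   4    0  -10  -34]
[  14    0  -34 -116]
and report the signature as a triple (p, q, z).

Answer: (1, 3, 0)

Derivation:
step 0: pivot -2 → sign −
step 1: pivot -1/2 → sign −
step 2: pivot 6 → sign +
step 3: pivot -2/3 → sign −
signature = (1, 3, 0)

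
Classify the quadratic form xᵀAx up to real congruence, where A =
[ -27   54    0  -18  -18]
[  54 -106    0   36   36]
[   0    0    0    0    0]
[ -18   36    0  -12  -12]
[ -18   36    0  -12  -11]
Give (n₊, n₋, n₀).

Answer: (2, 1, 2)

Derivation:
step 0: pivot -27 → sign −
step 1: pivot 2 → sign +
step 2: pivot 1 → sign +
step 3: row/col 3 already zero → sign 0
step 4: row/col 4 already zero → sign 0
signature = (2, 1, 2)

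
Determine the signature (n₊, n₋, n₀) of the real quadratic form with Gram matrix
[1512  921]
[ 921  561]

Answer: (1, 1, 0)

Derivation:
step 0: pivot 1512 → sign +
step 1: pivot -1/168 → sign −
signature = (1, 1, 0)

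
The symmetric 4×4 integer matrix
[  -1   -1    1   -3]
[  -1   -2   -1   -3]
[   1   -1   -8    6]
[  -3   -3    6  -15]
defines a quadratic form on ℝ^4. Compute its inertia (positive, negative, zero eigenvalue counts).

step 0: pivot -1 → sign −
step 1: pivot -1 → sign −
step 2: pivot -3 → sign −
step 3: pivot -3 → sign −
signature = (0, 4, 0)

Answer: (0, 4, 0)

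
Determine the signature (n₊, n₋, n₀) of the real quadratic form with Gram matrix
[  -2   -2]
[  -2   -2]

Answer: (0, 1, 1)

Derivation:
step 0: pivot -2 → sign −
step 1: row/col 1 already zero → sign 0
signature = (0, 1, 1)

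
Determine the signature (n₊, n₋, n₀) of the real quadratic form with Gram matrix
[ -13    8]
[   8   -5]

step 0: pivot -13 → sign −
step 1: pivot -1/13 → sign −
signature = (0, 2, 0)

Answer: (0, 2, 0)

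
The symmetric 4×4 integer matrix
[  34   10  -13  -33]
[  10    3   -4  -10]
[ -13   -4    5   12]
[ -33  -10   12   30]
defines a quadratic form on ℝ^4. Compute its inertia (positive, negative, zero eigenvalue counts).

Answer: (3, 1, 0)

Derivation:
step 0: pivot 34 → sign +
step 1: pivot 1/17 → sign +
step 2: pivot -1/2 → sign −
step 3: pivot 1 → sign +
signature = (3, 1, 0)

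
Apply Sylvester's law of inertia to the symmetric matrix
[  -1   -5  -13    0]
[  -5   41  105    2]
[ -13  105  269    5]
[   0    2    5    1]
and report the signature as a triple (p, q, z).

step 0: pivot -1 → sign −
step 1: pivot 66 → sign +
step 2: pivot 4/33 → sign +
step 3: pivot 3/4 → sign +
signature = (3, 1, 0)

Answer: (3, 1, 0)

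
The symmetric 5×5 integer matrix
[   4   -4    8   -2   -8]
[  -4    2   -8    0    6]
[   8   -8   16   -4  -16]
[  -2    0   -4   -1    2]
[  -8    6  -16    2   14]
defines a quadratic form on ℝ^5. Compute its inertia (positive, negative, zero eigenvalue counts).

step 0: pivot 4 → sign +
step 1: pivot -2 → sign −
step 2: row/col 2 already zero → sign 0
step 3: row/col 3 already zero → sign 0
step 4: row/col 4 already zero → sign 0
signature = (1, 1, 3)

Answer: (1, 1, 3)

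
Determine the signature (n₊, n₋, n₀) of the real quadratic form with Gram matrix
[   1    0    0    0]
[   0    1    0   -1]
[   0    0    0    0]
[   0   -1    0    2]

Answer: (3, 0, 1)

Derivation:
step 0: pivot 1 → sign +
step 1: pivot 1 → sign +
step 2: pivot 1 → sign +
step 3: row/col 3 already zero → sign 0
signature = (3, 0, 1)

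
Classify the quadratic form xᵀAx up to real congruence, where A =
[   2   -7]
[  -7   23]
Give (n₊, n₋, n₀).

step 0: pivot 2 → sign +
step 1: pivot -3/2 → sign −
signature = (1, 1, 0)

Answer: (1, 1, 0)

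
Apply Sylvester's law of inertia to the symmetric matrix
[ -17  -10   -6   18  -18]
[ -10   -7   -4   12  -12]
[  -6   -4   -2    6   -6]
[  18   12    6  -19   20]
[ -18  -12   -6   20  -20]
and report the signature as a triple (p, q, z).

step 0: pivot -17 → sign −
step 1: pivot -19/17 → sign −
step 2: pivot 6/19 → sign +
step 3: pivot -1 → sign −
step 4: pivot 2 → sign +
signature = (2, 3, 0)

Answer: (2, 3, 0)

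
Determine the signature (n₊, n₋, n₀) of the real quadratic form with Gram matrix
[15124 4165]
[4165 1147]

Answer: (2, 0, 0)

Derivation:
step 0: pivot 15124 → sign +
step 1: pivot 3/15124 → sign +
signature = (2, 0, 0)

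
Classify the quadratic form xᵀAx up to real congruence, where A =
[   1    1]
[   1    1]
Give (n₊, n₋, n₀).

step 0: pivot 1 → sign +
step 1: row/col 1 already zero → sign 0
signature = (1, 0, 1)

Answer: (1, 0, 1)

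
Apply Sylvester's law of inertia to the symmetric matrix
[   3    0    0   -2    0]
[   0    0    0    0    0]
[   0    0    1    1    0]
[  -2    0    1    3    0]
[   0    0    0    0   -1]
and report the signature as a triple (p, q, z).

step 0: pivot 3 → sign +
step 1: pivot 1 → sign +
step 2: pivot 2/3 → sign +
step 3: pivot -1 → sign −
step 4: row/col 4 already zero → sign 0
signature = (3, 1, 1)

Answer: (3, 1, 1)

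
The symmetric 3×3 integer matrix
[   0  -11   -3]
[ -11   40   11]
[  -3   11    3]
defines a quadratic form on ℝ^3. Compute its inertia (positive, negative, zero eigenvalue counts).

step 0: pivot 40 → sign +
step 1: pivot -121/40 → sign −
step 2: pivot -3/121 → sign −
signature = (1, 2, 0)

Answer: (1, 2, 0)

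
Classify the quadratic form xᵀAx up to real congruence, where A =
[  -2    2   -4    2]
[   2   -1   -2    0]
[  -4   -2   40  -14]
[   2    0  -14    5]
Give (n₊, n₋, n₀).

Answer: (2, 1, 1)

Derivation:
step 0: pivot -2 → sign −
step 1: pivot 1 → sign +
step 2: pivot 12 → sign +
step 3: row/col 3 already zero → sign 0
signature = (2, 1, 1)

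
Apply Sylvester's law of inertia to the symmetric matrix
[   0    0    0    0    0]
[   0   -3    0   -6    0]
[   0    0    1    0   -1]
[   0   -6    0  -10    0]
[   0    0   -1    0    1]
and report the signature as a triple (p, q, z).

Answer: (2, 1, 2)

Derivation:
step 0: pivot -3 → sign −
step 1: pivot 1 → sign +
step 2: pivot 2 → sign +
step 3: row/col 3 already zero → sign 0
step 4: row/col 4 already zero → sign 0
signature = (2, 1, 2)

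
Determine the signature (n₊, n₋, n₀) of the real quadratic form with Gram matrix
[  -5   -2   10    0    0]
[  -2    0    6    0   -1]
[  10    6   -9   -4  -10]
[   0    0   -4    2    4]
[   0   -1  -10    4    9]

Answer: (2, 3, 0)

Derivation:
step 0: pivot -5 → sign −
step 1: pivot 4/5 → sign +
step 2: pivot 6 → sign +
step 3: pivot -2/3 → sign −
step 4: pivot -1/8 → sign −
signature = (2, 3, 0)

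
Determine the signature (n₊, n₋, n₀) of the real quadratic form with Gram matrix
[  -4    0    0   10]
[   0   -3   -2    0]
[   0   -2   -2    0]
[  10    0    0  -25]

step 0: pivot -4 → sign −
step 1: pivot -3 → sign −
step 2: pivot -2/3 → sign −
step 3: row/col 3 already zero → sign 0
signature = (0, 3, 1)

Answer: (0, 3, 1)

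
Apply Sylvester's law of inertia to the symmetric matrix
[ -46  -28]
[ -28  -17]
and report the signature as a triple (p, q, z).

Answer: (1, 1, 0)

Derivation:
step 0: pivot -46 → sign −
step 1: pivot 1/23 → sign +
signature = (1, 1, 0)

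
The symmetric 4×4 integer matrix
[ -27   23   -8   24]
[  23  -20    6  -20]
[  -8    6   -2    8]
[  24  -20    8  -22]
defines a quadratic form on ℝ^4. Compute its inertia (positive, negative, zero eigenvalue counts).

step 0: pivot -27 → sign −
step 1: pivot -11/27 → sign −
step 2: pivot 2 → sign +
step 3: pivot -2/11 → sign −
signature = (1, 3, 0)

Answer: (1, 3, 0)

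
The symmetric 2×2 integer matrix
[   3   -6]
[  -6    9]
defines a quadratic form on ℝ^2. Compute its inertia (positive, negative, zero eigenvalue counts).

step 0: pivot 3 → sign +
step 1: pivot -3 → sign −
signature = (1, 1, 0)

Answer: (1, 1, 0)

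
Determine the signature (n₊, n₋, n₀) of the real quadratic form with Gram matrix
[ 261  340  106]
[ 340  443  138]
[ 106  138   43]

step 0: pivot 261 → sign +
step 1: pivot 23/261 → sign +
step 2: pivot -3/23 → sign −
signature = (2, 1, 0)

Answer: (2, 1, 0)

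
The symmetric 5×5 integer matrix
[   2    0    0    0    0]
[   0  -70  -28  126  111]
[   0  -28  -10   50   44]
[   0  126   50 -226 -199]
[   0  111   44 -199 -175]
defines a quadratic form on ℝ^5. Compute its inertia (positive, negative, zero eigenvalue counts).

Answer: (4, 1, 0)

Derivation:
step 0: pivot 2 → sign +
step 1: pivot -70 → sign −
step 2: pivot 6/5 → sign +
step 3: pivot 2/3 → sign +
step 4: pivot 3/14 → sign +
signature = (4, 1, 0)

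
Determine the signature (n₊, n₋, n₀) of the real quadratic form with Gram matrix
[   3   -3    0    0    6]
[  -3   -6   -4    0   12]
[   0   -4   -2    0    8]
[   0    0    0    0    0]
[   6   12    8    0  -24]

step 0: pivot 3 → sign +
step 1: pivot -9 → sign −
step 2: pivot -2/9 → sign −
step 3: row/col 3 already zero → sign 0
step 4: row/col 4 already zero → sign 0
signature = (1, 2, 2)

Answer: (1, 2, 2)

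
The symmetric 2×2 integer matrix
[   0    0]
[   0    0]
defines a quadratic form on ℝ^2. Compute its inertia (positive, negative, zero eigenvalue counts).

step 0: row/col 0 already zero → sign 0
step 1: row/col 1 already zero → sign 0
signature = (0, 0, 2)

Answer: (0, 0, 2)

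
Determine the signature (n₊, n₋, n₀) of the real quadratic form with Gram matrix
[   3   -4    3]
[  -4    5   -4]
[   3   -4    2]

Answer: (1, 2, 0)

Derivation:
step 0: pivot 3 → sign +
step 1: pivot -1/3 → sign −
step 2: pivot -1 → sign −
signature = (1, 2, 0)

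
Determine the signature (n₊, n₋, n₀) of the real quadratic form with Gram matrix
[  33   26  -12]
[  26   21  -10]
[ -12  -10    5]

Answer: (3, 0, 0)

Derivation:
step 0: pivot 33 → sign +
step 1: pivot 17/33 → sign +
step 2: pivot 1/17 → sign +
signature = (3, 0, 0)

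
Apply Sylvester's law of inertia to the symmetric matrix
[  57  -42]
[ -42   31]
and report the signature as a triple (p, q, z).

step 0: pivot 57 → sign +
step 1: pivot 1/19 → sign +
signature = (2, 0, 0)

Answer: (2, 0, 0)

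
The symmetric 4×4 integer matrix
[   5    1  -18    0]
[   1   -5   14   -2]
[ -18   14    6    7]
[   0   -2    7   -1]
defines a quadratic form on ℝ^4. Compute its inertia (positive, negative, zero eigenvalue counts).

step 0: pivot 5 → sign +
step 1: pivot -26/5 → sign −
step 2: pivot 10/13 → sign +
step 3: pivot -3/10 → sign −
signature = (2, 2, 0)

Answer: (2, 2, 0)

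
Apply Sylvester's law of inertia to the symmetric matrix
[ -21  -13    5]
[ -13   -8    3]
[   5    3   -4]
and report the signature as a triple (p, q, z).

Answer: (1, 2, 0)

Derivation:
step 0: pivot -21 → sign −
step 1: pivot 1/21 → sign +
step 2: pivot -3 → sign −
signature = (1, 2, 0)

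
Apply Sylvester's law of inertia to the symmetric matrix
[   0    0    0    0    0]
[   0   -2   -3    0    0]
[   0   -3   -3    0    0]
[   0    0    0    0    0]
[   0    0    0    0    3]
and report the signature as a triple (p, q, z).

step 0: pivot -2 → sign −
step 1: pivot 3/2 → sign +
step 2: pivot 3 → sign +
step 3: row/col 3 already zero → sign 0
step 4: row/col 4 already zero → sign 0
signature = (2, 1, 2)

Answer: (2, 1, 2)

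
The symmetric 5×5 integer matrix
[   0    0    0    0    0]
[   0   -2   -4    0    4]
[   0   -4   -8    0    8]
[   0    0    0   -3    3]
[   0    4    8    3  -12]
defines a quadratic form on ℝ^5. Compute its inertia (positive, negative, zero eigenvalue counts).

step 0: pivot -2 → sign −
step 1: pivot -3 → sign −
step 2: pivot -1 → sign −
step 3: row/col 3 already zero → sign 0
step 4: row/col 4 already zero → sign 0
signature = (0, 3, 2)

Answer: (0, 3, 2)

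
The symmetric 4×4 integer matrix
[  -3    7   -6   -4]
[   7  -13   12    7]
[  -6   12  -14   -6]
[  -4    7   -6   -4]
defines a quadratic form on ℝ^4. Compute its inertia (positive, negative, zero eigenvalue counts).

step 0: pivot -3 → sign −
step 1: pivot 10/3 → sign +
step 2: pivot -16/5 → sign −
step 3: pivot -3/16 → sign −
signature = (1, 3, 0)

Answer: (1, 3, 0)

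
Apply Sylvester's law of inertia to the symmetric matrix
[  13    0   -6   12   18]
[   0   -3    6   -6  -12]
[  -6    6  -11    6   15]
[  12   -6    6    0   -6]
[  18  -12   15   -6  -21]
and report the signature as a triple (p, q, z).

Answer: (2, 2, 1)

Derivation:
step 0: pivot 13 → sign +
step 1: pivot -3 → sign −
step 2: pivot -23/13 → sign −
step 3: pivot 24/23 → sign +
step 4: row/col 4 already zero → sign 0
signature = (2, 2, 1)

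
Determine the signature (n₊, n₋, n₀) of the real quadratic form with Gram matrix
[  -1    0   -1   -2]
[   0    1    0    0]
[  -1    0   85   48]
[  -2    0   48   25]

Answer: (2, 2, 0)

Derivation:
step 0: pivot -1 → sign −
step 1: pivot 1 → sign +
step 2: pivot 86 → sign +
step 3: pivot -3/43 → sign −
signature = (2, 2, 0)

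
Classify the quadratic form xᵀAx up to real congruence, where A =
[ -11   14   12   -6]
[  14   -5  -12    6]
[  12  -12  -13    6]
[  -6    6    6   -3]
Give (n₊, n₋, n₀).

Answer: (2, 2, 0)

Derivation:
step 0: pivot -11 → sign −
step 1: pivot 141/11 → sign +
step 2: pivot -35/47 → sign −
step 3: pivot 3/35 → sign +
signature = (2, 2, 0)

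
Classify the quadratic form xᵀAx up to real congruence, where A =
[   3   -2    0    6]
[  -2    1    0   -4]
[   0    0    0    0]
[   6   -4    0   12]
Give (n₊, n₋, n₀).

step 0: pivot 3 → sign +
step 1: pivot -1/3 → sign −
step 2: row/col 2 already zero → sign 0
step 3: row/col 3 already zero → sign 0
signature = (1, 1, 2)

Answer: (1, 1, 2)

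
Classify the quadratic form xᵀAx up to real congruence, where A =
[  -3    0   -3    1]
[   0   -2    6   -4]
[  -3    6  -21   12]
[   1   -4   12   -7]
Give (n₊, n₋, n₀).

step 0: pivot -3 → sign −
step 1: pivot -2 → sign −
step 2: pivot 4/3 → sign +
step 3: pivot -3/4 → sign −
signature = (1, 3, 0)

Answer: (1, 3, 0)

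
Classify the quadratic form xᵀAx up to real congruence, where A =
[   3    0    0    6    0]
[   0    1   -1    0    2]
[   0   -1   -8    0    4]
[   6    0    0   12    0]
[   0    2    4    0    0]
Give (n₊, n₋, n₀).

step 0: pivot 3 → sign +
step 1: pivot 1 → sign +
step 2: pivot -9 → sign −
step 3: row/col 3 already zero → sign 0
step 4: row/col 4 already zero → sign 0
signature = (2, 1, 2)

Answer: (2, 1, 2)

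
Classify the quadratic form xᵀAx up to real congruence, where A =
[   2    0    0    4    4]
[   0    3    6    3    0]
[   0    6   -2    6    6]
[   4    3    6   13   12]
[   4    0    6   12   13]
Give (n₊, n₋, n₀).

Answer: (3, 2, 0)

Derivation:
step 0: pivot 2 → sign +
step 1: pivot 3 → sign +
step 2: pivot -14 → sign −
step 3: pivot 2 → sign +
step 4: pivot -3/7 → sign −
signature = (3, 2, 0)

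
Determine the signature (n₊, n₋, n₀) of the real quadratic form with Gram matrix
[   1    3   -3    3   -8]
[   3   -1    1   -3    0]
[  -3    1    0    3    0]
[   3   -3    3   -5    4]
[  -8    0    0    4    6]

step 0: pivot 1 → sign +
step 1: pivot -10 → sign −
step 2: pivot 1 → sign +
step 3: pivot 2/5 → sign +
step 4: pivot -2 → sign −
signature = (3, 2, 0)

Answer: (3, 2, 0)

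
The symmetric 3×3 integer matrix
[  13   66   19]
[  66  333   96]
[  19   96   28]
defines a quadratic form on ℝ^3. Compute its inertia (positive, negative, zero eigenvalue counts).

Answer: (2, 1, 0)

Derivation:
step 0: pivot 13 → sign +
step 1: pivot -27/13 → sign −
step 2: pivot 1/3 → sign +
signature = (2, 1, 0)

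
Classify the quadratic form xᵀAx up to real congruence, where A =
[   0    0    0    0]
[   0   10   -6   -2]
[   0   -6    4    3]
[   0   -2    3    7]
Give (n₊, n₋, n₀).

Answer: (2, 1, 1)

Derivation:
step 0: pivot 10 → sign +
step 1: pivot 2/5 → sign +
step 2: pivot -3/2 → sign −
step 3: row/col 3 already zero → sign 0
signature = (2, 1, 1)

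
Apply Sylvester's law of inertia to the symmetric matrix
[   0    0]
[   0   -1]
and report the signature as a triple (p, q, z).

step 0: pivot -1 → sign −
step 1: row/col 1 already zero → sign 0
signature = (0, 1, 1)

Answer: (0, 1, 1)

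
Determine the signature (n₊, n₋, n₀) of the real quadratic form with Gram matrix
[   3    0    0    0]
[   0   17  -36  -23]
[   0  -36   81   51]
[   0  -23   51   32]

Answer: (3, 1, 0)

Derivation:
step 0: pivot 3 → sign +
step 1: pivot 17 → sign +
step 2: pivot 81/17 → sign +
step 3: pivot -2/9 → sign −
signature = (3, 1, 0)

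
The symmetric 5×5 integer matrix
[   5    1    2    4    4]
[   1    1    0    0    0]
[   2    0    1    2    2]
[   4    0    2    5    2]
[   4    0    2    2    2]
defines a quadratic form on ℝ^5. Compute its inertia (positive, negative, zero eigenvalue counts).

Answer: (3, 1, 1)

Derivation:
step 0: pivot 5 → sign +
step 1: pivot 4/5 → sign +
step 2: pivot 1 → sign +
step 3: pivot -6 → sign −
step 4: row/col 4 already zero → sign 0
signature = (3, 1, 1)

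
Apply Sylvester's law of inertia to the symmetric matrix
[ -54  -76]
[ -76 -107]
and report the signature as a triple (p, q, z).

step 0: pivot -54 → sign −
step 1: pivot -1/27 → sign −
signature = (0, 2, 0)

Answer: (0, 2, 0)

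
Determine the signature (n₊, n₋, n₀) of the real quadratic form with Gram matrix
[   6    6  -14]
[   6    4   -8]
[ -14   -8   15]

step 0: pivot 6 → sign +
step 1: pivot -2 → sign −
step 2: pivot 1/3 → sign +
signature = (2, 1, 0)

Answer: (2, 1, 0)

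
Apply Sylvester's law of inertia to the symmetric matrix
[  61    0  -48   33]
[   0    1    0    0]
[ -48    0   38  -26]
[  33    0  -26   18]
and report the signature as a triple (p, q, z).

Answer: (4, 0, 0)

Derivation:
step 0: pivot 61 → sign +
step 1: pivot 1 → sign +
step 2: pivot 14/61 → sign +
step 3: pivot 1/7 → sign +
signature = (4, 0, 0)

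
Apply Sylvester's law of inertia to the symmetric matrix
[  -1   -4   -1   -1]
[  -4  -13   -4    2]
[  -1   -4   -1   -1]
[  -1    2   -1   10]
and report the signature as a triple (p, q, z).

step 0: pivot -1 → sign −
step 1: pivot 3 → sign +
step 2: pivot -1 → sign −
step 3: row/col 3 already zero → sign 0
signature = (1, 2, 1)

Answer: (1, 2, 1)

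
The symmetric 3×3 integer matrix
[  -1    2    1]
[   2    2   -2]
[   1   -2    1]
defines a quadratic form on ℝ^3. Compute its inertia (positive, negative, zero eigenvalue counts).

Answer: (2, 1, 0)

Derivation:
step 0: pivot -1 → sign −
step 1: pivot 6 → sign +
step 2: pivot 2 → sign +
signature = (2, 1, 0)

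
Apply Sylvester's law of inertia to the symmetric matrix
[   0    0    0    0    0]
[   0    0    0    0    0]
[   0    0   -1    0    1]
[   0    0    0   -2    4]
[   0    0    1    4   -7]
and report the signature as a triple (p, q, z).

Answer: (1, 2, 2)

Derivation:
step 0: pivot -1 → sign −
step 1: pivot -2 → sign −
step 2: pivot 2 → sign +
step 3: row/col 3 already zero → sign 0
step 4: row/col 4 already zero → sign 0
signature = (1, 2, 2)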